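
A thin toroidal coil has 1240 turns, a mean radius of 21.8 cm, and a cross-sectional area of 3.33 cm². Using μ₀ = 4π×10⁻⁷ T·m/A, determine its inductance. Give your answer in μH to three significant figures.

For a thin toroid, L = μ₀N²A/(2πR).
L = (4π×10⁻⁷)(1240)²(3.330×10^-4) / (2π×0.218 m) = 4.697×10^-4 H.

L ≈ 470 μH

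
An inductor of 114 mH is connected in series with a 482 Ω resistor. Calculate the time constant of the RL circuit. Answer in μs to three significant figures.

τ = L/R = (0.114 H)/(482 Ω) = 2.365×10^-4 s.

τ ≈ 237 μs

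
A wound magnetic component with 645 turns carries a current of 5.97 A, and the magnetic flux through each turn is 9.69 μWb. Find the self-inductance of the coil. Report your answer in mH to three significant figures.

Self-inductance is defined by L = NΦ_B/I (flux linkage over current).
L = (645)(9.690×10^-6 Wb)/(5.97 A) = 1.047×10^-3 H.

L ≈ 1.05 mH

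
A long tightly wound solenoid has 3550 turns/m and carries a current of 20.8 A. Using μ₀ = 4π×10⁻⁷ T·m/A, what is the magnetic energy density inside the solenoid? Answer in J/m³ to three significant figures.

u ≈ 3430 J/m³

B = μ₀nI = (4π×10⁻⁷)(3.550×10^3)(20.8) = 9.279×10^-2 T.
u = B²/(2μ₀) = (9.279×10^-2)²/(2×4π×10⁻⁷) = 3.426×10^3 J/m³.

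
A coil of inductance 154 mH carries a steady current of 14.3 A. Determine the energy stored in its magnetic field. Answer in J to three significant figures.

Stored magnetic energy: U = ½LI².
U = ½(0.154 H)(14.3 A)² = 15.746 J.

U ≈ 15.7 J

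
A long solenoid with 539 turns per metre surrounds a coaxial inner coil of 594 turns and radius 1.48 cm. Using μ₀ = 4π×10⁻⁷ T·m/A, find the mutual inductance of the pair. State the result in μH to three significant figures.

The outer solenoid produces a uniform field B₁ = μ₀n₁I₁ across the inner coil,
so the flux linkage is N₂Φ = N₂B₁A₂ = μ₀n₁N₂A₂·I₁, giving M = μ₀n₁N₂A₂.
A₂ = πr² = π(1.480×10^-2 m)² = 6.881×10^-4 m².
M = (4π×10⁻⁷)(539)(594)(6.881×10^-4) = 2.769×10^-4 H.

M ≈ 277 μH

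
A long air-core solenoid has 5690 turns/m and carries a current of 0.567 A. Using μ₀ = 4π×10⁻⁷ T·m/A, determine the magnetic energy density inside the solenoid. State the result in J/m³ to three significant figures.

u ≈ 6.54 J/m³

B = μ₀nI = (4π×10⁻⁷)(5.690×10^3)(0.567) = 4.054×10^-3 T.
u = B²/(2μ₀) = (4.054×10^-3)²/(2×4π×10⁻⁷) = 6.54 J/m³.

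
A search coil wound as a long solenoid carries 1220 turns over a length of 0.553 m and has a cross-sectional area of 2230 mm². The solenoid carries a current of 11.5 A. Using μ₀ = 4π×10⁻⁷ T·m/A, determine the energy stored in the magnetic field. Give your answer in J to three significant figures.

A = 2230 mm² = 2.230×10^-3 m².
L = μ₀N²A/ℓ = (4π×10⁻⁷)(1220)²(2.230×10^-3)/(0.553) = 7.542×10^-3 H.
U = ½LI² = ½(7.542×10^-3)(11.5)² = 0.4987 J.

U ≈ 0.499 J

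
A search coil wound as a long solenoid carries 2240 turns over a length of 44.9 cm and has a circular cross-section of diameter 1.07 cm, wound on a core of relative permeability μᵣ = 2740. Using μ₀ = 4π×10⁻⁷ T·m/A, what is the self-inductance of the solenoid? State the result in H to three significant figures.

L ≈ 3.46 H

A = π(d/2)² = π(5.350×10^-3 m)² = 8.992×10^-5 m².
For a long solenoid, L = μ₀μᵣN²A/ℓ.
L = (4π×10⁻⁷)(2740)(2240)²(8.992×10^-5)/(0.449 m) = 3.46 H.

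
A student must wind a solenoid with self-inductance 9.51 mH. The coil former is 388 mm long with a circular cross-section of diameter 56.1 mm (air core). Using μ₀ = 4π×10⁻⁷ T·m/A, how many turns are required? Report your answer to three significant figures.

A = π(d/2)² = π(2.805×10^-2 m)² = 2.472×10^-3 m².
From L = μ₀N²A/ℓ, N = √(Lℓ / (μ₀A)).
N = √[(9.510×10^-3)(0.388) / ((4π×10⁻⁷)×2.472×10^-3)] = √(1.188×10^6) ≈ 1089.9.

N ≈ 1090 turns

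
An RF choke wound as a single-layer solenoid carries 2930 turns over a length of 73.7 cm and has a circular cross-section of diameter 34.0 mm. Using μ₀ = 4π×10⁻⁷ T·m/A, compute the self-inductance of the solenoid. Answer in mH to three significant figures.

A = π(d/2)² = π(1.700×10^-2 m)² = 9.079×10^-4 m².
For a long solenoid, L = μ₀N²A/ℓ.
L = (4π×10⁻⁷)(2930)²(9.079×10^-4)/(0.737 m) = 1.329×10^-2 H.

L ≈ 13.3 mH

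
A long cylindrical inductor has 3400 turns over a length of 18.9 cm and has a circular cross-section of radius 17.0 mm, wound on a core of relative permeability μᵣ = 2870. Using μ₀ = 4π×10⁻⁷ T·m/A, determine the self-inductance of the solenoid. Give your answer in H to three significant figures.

L ≈ 200 H

A = πr² = π(1.700×10^-2 m)² = 9.079×10^-4 m².
For a long solenoid, L = μ₀μᵣN²A/ℓ.
L = (4π×10⁻⁷)(2870)(3400)²(9.079×10^-4)/(0.189 m) = 200.3 H.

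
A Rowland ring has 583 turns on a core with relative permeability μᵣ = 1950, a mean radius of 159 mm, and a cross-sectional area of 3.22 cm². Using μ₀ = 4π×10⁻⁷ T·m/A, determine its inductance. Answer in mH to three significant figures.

L ≈ 268 mH

For a thin toroid, L = μ₀μᵣN²A/(2πR).
L = (4π×10⁻⁷)(1950)(583)²(3.220×10^-4) / (2π×0.159 m) = 0.2684 H.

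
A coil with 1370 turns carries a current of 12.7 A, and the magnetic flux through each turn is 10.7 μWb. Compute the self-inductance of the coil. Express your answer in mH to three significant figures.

Self-inductance is defined by L = NΦ_B/I (flux linkage over current).
L = (1370)(1.070×10^-5 Wb)/(12.7 A) = 1.154×10^-3 H.

L ≈ 1.15 mH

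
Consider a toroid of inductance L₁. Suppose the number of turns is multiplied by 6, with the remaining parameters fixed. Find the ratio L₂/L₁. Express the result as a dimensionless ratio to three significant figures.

For a toroid, L ∝ μᵣN²A/R.
L₂/L₁ = (6)^2 = 36.0.

L₂/L₁ = 36.0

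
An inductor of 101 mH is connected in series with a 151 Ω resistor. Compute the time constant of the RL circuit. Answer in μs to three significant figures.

τ = L/R = (0.101 H)/(151 Ω) = 6.689×10^-4 s.

τ ≈ 669 μs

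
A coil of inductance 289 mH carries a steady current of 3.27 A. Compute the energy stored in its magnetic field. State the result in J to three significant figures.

U ≈ 1.55 J

Stored magnetic energy: U = ½LI².
U = ½(0.289 H)(3.27 A)² = 1.545 J.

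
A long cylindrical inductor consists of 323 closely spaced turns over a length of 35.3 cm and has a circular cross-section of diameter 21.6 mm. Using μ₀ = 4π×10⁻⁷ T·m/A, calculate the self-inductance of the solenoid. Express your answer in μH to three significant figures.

A = π(d/2)² = π(1.080×10^-2 m)² = 3.664×10^-4 m².
For a long solenoid, L = μ₀N²A/ℓ.
L = (4π×10⁻⁷)(323)²(3.664×10^-4)/(0.353 m) = 1.361×10^-4 H.

L ≈ 136 μH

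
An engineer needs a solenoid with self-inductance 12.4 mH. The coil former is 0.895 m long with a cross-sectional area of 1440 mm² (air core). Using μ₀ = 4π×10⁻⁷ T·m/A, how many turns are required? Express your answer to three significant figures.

A = 1440 mm² = 1.440×10^-3 m².
From L = μ₀N²A/ℓ, N = √(Lℓ / (μ₀A)).
N = √[(1.240×10^-2)(0.895) / ((4π×10⁻⁷)×1.440×10^-3)] = √(6.133×10^6) ≈ 2476.5.

N ≈ 2480 turns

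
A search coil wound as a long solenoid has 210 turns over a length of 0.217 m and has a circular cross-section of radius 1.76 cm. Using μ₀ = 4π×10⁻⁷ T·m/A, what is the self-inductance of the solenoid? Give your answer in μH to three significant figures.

L ≈ 249 μH

A = πr² = π(1.760×10^-2 m)² = 9.731×10^-4 m².
For a long solenoid, L = μ₀N²A/ℓ.
L = (4π×10⁻⁷)(210)²(9.731×10^-4)/(0.217 m) = 2.485×10^-4 H.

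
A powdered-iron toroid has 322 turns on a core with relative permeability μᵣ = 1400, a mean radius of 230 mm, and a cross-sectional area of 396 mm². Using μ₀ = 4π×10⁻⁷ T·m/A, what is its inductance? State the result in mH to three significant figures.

For a thin toroid, L = μ₀μᵣN²A/(2πR).
L = (4π×10⁻⁷)(1400)(322)²(3.960×10^-4) / (2π×0.23 m) = 4.998×10^-2 H.

L ≈ 50.0 mH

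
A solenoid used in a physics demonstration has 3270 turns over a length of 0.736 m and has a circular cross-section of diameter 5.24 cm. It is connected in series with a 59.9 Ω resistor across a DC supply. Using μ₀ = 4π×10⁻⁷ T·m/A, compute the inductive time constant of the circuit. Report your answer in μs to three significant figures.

A = π(d/2)² = π(2.620×10^-2 m)² = 2.157×10^-3 m².
L = μ₀N²A/ℓ = (4π×10⁻⁷)(3270)²(2.157×10^-3)/(0.736) = 3.937×10^-2 H.
τ = L/R = (3.937×10^-2)/(59.9) = 6.573×10^-4 s.

τ ≈ 657 μs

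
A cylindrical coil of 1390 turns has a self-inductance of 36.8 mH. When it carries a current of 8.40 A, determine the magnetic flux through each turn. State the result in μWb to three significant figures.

Φ_B ≈ 222 μWb

From L = NΦ_B/I, the flux per turn is Φ_B = LI/N.
Φ_B = (3.680×10^-2 H)(8.40 A)/1390 = 2.224×10^-4 Wb.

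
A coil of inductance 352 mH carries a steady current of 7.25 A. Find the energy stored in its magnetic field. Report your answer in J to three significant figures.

U ≈ 9.25 J

Stored magnetic energy: U = ½LI².
U = ½(0.352 H)(7.25 A)² = 9.251 J.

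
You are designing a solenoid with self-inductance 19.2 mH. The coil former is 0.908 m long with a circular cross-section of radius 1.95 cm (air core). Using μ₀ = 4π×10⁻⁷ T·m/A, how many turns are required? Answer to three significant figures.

N ≈ 3410 turns

A = πr² = π(1.950×10^-2 m)² = 1.1946×10^-3 m².
From L = μ₀N²A/ℓ, N = √(Lℓ / (μ₀A)).
N = √[(1.920×10^-2)(0.908) / ((4π×10⁻⁷)×1.1946×10^-3)] = √(1.161×10^7) ≈ 3407.8.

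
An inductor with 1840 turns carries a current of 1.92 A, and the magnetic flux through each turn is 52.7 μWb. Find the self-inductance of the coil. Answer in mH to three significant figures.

Self-inductance is defined by L = NΦ_B/I (flux linkage over current).
L = (1840)(5.270×10^-5 Wb)/(1.92 A) = 5.050×10^-2 H.

L ≈ 50.5 mH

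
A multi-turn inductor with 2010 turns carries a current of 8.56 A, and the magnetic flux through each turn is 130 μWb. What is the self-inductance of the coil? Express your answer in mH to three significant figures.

Self-inductance is defined by L = NΦ_B/I (flux linkage over current).
L = (2010)(1.300×10^-4 Wb)/(8.56 A) = 3.053×10^-2 H.

L ≈ 30.5 mH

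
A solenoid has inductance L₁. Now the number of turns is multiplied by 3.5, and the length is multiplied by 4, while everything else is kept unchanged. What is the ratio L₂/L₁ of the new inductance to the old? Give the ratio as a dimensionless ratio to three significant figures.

L₂/L₁ = 3.06

For a solenoid, L ∝ μᵣN²A/ℓ.
L₂/L₁ = (3.5)^2 × (4)^-1 = 3.06.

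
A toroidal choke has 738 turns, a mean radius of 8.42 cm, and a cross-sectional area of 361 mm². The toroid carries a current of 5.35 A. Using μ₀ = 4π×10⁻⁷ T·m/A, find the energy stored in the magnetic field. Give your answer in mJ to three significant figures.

U ≈ 6.68 mJ

L = μ₀N²A/(2πR) = (4π×10⁻⁷)(738)²(3.610×10^-4)/(2π×8.420×10^-2) = 4.670×10^-4 H.
U = ½LI² = ½(4.670×10^-4)(5.35)² = 6.684×10^-3 J.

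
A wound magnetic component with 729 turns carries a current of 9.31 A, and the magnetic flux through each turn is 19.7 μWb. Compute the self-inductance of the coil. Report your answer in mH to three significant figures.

Self-inductance is defined by L = NΦ_B/I (flux linkage over current).
L = (729)(1.970×10^-5 Wb)/(9.31 A) = 1.543×10^-3 H.

L ≈ 1.54 mH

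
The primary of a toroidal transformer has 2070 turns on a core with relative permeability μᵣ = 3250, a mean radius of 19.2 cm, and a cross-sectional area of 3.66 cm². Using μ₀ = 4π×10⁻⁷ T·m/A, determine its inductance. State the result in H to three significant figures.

L ≈ 5.31 H

For a thin toroid, L = μ₀μᵣN²A/(2πR).
L = (4π×10⁻⁷)(3250)(2070)²(3.660×10^-4) / (2π×0.192 m) = 5.309 H.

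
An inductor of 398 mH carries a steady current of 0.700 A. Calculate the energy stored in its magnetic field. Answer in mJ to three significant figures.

Stored magnetic energy: U = ½LI².
U = ½(0.398 H)(0.700 A)² = 9.751×10^-2 J.

U ≈ 97.5 mJ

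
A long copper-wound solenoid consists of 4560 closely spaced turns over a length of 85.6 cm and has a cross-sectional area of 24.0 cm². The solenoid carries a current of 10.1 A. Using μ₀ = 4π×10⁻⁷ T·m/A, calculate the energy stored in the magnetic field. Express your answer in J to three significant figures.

U ≈ 3.74 J

A = 24.0 cm² = 2.400×10^-3 m².
L = μ₀N²A/ℓ = (4π×10⁻⁷)(4560)²(2.400×10^-3)/(0.856) = 7.326×10^-2 H.
U = ½LI² = ½(7.326×10^-2)(10.1)² = 3.737 J.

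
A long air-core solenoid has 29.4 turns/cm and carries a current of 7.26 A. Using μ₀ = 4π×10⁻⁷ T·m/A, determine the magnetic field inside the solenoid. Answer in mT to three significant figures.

B ≈ 26.8 mT

Inside a long solenoid, B = μ₀nI.
B = (4π×10⁻⁷)(2.940×10^3 m⁻¹)(7.26 A) = 2.682×10^-2 T.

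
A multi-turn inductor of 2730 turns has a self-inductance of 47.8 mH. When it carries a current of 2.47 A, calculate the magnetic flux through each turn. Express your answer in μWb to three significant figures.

From L = NΦ_B/I, the flux per turn is Φ_B = LI/N.
Φ_B = (4.780×10^-2 H)(2.47 A)/2730 = 4.3248×10^-5 Wb.

Φ_B ≈ 43.2 μWb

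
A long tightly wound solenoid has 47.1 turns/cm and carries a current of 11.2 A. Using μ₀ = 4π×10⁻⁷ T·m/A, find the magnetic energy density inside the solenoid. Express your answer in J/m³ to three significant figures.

u ≈ 1750 J/m³

B = μ₀nI = (4π×10⁻⁷)(4.710×10^3)(11.2) = 6.629×10^-2 T.
u = B²/(2μ₀) = (6.629×10^-2)²/(2×4π×10⁻⁷) = 1.748×10^3 J/m³.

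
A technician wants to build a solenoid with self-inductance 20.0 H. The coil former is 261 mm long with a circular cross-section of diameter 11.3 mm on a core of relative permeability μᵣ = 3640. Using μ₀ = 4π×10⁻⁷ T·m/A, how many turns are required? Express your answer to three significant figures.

N ≈ 3370 turns

A = π(d/2)² = π(5.650×10^-3 m)² = 1.003×10^-4 m².
From L = μ₀μᵣN²A/ℓ, N = √(Lℓ / (μ₀μᵣA)).
N = √[(20)(0.261) / ((4π×10⁻⁷)(3640)×1.003×10^-4)] = √(1.138×10^7) ≈ 3373.3.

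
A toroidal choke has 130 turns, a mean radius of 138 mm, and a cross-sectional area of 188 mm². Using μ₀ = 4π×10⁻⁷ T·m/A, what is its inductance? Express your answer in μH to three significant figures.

For a thin toroid, L = μ₀N²A/(2πR).
L = (4π×10⁻⁷)(130)²(1.880×10^-4) / (2π×0.138 m) = 4.6046×10^-6 H.

L ≈ 4.60 μH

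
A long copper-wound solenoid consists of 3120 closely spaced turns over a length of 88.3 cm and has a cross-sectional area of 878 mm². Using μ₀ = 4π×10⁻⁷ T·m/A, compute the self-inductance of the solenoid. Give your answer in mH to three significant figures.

L ≈ 12.2 mH

A = 878 mm² = 8.780×10^-4 m².
For a long solenoid, L = μ₀N²A/ℓ.
L = (4π×10⁻⁷)(3120)²(8.780×10^-4)/(0.883 m) = 1.216×10^-2 H.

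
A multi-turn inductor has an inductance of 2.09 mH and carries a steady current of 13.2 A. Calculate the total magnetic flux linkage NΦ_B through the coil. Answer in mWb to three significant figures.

From L = NΦ_B/I, the flux linkage is NΦ_B = LI.
NΦ_B = (2.090×10^-3 H)(13.2 A) = 2.759×10^-2 Wb.

NΦ_B ≈ 27.6 mWb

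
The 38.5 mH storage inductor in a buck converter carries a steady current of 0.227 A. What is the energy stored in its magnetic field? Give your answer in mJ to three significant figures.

Stored magnetic energy: U = ½LI².
U = ½(3.850×10^-2 H)(0.227 A)² = 9.919×10^-4 J.

U ≈ 0.992 mJ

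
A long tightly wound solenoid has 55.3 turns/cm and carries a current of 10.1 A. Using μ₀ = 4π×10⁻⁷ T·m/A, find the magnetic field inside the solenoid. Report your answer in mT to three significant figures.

Inside a long solenoid, B = μ₀nI.
B = (4π×10⁻⁷)(5.530×10^3 m⁻¹)(10.1 A) = 7.019×10^-2 T.

B ≈ 70.2 mT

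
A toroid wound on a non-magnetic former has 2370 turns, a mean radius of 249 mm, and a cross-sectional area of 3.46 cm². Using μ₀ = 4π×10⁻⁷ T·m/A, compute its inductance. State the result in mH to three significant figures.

L ≈ 1.56 mH

For a thin toroid, L = μ₀N²A/(2πR).
L = (4π×10⁻⁷)(2370)²(3.460×10^-4) / (2π×0.249 m) = 1.561×10^-3 H.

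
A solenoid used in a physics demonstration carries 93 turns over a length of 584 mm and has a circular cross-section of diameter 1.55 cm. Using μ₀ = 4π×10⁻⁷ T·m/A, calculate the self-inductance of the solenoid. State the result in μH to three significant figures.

L ≈ 3.51 μH

A = π(d/2)² = π(7.750×10^-3 m)² = 1.887×10^-4 m².
For a long solenoid, L = μ₀N²A/ℓ.
L = (4π×10⁻⁷)(93)²(1.887×10^-4)/(0.584 m) = 3.512×10^-6 H.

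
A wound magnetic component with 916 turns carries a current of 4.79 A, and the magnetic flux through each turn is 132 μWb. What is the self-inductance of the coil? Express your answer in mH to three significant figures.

L ≈ 25.2 mH

Self-inductance is defined by L = NΦ_B/I (flux linkage over current).
L = (916)(1.320×10^-4 Wb)/(4.79 A) = 2.524×10^-2 H.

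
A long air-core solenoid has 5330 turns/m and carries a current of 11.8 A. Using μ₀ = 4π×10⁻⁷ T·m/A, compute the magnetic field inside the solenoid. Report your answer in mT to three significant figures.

B ≈ 79.0 mT

Inside a long solenoid, B = μ₀nI.
B = (4π×10⁻⁷)(5.330×10^3 m⁻¹)(11.8 A) = 7.903×10^-2 T.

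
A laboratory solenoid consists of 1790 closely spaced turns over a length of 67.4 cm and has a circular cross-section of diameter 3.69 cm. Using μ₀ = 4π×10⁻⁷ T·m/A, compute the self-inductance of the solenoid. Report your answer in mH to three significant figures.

L ≈ 6.39 mH

A = π(d/2)² = π(1.845×10^-2 m)² = 1.069×10^-3 m².
For a long solenoid, L = μ₀N²A/ℓ.
L = (4π×10⁻⁷)(1790)²(1.069×10^-3)/(0.674 m) = 6.388×10^-3 H.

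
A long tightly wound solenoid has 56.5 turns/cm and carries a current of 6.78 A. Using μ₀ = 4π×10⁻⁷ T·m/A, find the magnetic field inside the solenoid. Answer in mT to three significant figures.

Inside a long solenoid, B = μ₀nI.
B = (4π×10⁻⁷)(5.650×10^3 m⁻¹)(6.78 A) = 4.814×10^-2 T.

B ≈ 48.1 mT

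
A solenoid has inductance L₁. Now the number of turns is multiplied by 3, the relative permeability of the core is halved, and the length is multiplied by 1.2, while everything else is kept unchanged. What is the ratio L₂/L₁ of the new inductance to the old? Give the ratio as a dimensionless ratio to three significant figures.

For a solenoid, L ∝ μᵣN²A/ℓ.
L₂/L₁ = (3)^2 × (0.5) × (1.2)^-1 = 3.75.

L₂/L₁ = 3.75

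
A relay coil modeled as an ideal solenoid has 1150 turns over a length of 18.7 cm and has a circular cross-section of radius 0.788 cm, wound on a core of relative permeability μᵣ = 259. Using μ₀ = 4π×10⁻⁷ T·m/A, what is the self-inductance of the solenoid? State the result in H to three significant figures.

A = πr² = π(7.880×10^-3 m)² = 1.951×10^-4 m².
For a long solenoid, L = μ₀μᵣN²A/ℓ.
L = (4π×10⁻⁷)(259)(1150)²(1.951×10^-4)/(0.187 m) = 0.449 H.

L ≈ 0.449 H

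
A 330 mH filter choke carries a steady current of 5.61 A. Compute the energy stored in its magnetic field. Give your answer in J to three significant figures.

Stored magnetic energy: U = ½LI².
U = ½(0.33 H)(5.61 A)² = 5.193 J.

U ≈ 5.19 J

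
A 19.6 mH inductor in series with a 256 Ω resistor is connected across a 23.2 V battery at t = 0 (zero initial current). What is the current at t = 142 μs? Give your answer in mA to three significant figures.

I ≈ 76.4 mA

τ = L/R = 1.960×10^-2/256 = 7.656×10^-5 s; final current I_∞ = ε/R = 23.2/256 = 9.062×10^-2 A.
I(t) = I_∞(1 − e^(−t/τ)) with t/τ = 1.855.
I = (9.062×10^-2)(1 − e^(−1.855)) = 7.644×10^-2 A.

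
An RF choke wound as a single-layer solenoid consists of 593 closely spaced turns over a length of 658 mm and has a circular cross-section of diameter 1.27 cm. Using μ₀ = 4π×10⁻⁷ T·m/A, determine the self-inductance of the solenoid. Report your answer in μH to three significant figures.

A = π(d/2)² = π(6.350×10^-3 m)² = 1.267×10^-4 m².
For a long solenoid, L = μ₀N²A/ℓ.
L = (4π×10⁻⁷)(593)²(1.267×10^-4)/(0.658 m) = 8.507×10^-5 H.

L ≈ 85.1 μH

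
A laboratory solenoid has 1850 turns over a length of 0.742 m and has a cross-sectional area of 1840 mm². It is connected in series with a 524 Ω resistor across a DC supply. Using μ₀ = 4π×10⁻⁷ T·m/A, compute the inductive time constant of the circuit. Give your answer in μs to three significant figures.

τ ≈ 20.4 μs

A = 1840 mm² = 1.840×10^-3 m².
L = μ₀N²A/ℓ = (4π×10⁻⁷)(1850)²(1.840×10^-3)/(0.742) = 1.067×10^-2 H.
τ = L/R = (1.067×10^-2)/(524) = 2.035×10^-5 s.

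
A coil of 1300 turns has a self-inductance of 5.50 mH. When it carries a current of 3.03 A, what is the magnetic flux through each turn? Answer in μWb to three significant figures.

Φ_B ≈ 12.8 μWb

From L = NΦ_B/I, the flux per turn is Φ_B = LI/N.
Φ_B = (5.500×10^-3 H)(3.03 A)/1300 = 1.282×10^-5 Wb.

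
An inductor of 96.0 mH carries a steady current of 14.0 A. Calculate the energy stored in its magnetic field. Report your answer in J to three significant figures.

U ≈ 9.41 J

Stored magnetic energy: U = ½LI².
U = ½(9.600×10^-2 H)(14.0 A)² = 9.408 J.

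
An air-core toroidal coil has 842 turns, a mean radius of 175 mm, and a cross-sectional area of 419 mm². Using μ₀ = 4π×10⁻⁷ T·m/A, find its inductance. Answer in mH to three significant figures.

L ≈ 0.339 mH

For a thin toroid, L = μ₀N²A/(2πR).
L = (4π×10⁻⁷)(842)²(4.190×10^-4) / (2π×0.175 m) = 3.3949×10^-4 H.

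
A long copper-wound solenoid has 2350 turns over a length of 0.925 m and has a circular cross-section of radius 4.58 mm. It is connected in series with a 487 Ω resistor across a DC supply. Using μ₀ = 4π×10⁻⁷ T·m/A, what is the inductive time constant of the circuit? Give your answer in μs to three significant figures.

τ ≈ 1.02 μs

A = πr² = π(4.580×10^-3 m)² = 6.590×10^-5 m².
L = μ₀N²A/ℓ = (4π×10⁻⁷)(2350)²(6.590×10^-5)/(0.925) = 4.944×10^-4 H.
τ = L/R = (4.944×10^-4)/(487) = 1.015×10^-6 s.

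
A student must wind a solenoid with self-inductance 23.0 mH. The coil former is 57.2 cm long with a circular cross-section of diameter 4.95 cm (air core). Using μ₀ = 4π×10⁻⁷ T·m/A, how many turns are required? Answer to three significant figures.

N ≈ 2330 turns

A = π(d/2)² = π(2.475×10^-2 m)² = 1.924×10^-3 m².
From L = μ₀N²A/ℓ, N = √(Lℓ / (μ₀A)).
N = √[(2.300×10^-2)(0.572) / ((4π×10⁻⁷)×1.924×10^-3)] = √(5.440×10^6) ≈ 2332.4.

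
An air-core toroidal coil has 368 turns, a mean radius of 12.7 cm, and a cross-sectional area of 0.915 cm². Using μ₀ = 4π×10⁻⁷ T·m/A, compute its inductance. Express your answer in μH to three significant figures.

L ≈ 19.5 μH

For a thin toroid, L = μ₀N²A/(2πR).
L = (4π×10⁻⁷)(368)²(9.150×10^-5) / (2π×0.127 m) = 1.951×10^-5 H.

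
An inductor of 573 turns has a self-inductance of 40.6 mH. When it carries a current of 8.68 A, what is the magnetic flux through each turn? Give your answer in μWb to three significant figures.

Φ_B ≈ 615 μWb

From L = NΦ_B/I, the flux per turn is Φ_B = LI/N.
Φ_B = (4.060×10^-2 H)(8.68 A)/573 = 6.150×10^-4 Wb.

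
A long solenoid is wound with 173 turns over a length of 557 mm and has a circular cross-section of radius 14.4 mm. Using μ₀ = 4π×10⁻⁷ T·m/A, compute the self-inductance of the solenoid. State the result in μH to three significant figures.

L ≈ 44.0 μH

A = πr² = π(1.440×10^-2 m)² = 6.514×10^-4 m².
For a long solenoid, L = μ₀N²A/ℓ.
L = (4π×10⁻⁷)(173)²(6.514×10^-4)/(0.557 m) = 4.399×10^-5 H.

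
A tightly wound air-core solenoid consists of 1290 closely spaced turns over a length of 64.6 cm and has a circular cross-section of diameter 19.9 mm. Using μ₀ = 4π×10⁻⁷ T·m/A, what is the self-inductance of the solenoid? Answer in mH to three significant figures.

A = π(d/2)² = π(9.950×10^-3 m)² = 3.110×10^-4 m².
For a long solenoid, L = μ₀N²A/ℓ.
L = (4π×10⁻⁷)(1290)²(3.110×10^-4)/(0.646 m) = 1.007×10^-3 H.

L ≈ 1.01 mH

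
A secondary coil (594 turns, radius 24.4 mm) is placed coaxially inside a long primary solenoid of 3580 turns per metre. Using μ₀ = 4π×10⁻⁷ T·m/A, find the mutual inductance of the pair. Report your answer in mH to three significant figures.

The outer solenoid produces a uniform field B₁ = μ₀n₁I₁ across the inner coil,
so the flux linkage is N₂Φ = N₂B₁A₂ = μ₀n₁N₂A₂·I₁, giving M = μ₀n₁N₂A₂.
A₂ = πr² = π(2.440×10^-2 m)² = 1.870×10^-3 m².
M = (4π×10⁻⁷)(3580)(594)(1.870×10^-3) = 4.998×10^-3 H.

M ≈ 5.00 mH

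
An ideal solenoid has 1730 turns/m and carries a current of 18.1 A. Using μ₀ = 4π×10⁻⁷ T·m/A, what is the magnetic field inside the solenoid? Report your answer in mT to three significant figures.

Inside a long solenoid, B = μ₀nI.
B = (4π×10⁻⁷)(1.730×10^3 m⁻¹)(18.1 A) = 3.9349×10^-2 T.

B ≈ 39.3 mT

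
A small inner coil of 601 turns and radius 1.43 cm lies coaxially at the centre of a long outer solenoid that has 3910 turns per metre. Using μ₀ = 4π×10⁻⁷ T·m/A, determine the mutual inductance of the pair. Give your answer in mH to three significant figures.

M ≈ 1.90 mH

The outer solenoid produces a uniform field B₁ = μ₀n₁I₁ across the inner coil,
so the flux linkage is N₂Φ = N₂B₁A₂ = μ₀n₁N₂A₂·I₁, giving M = μ₀n₁N₂A₂.
A₂ = πr² = π(1.430×10^-2 m)² = 6.424×10^-4 m².
M = (4π×10⁻⁷)(3910)(601)(6.424×10^-4) = 1.897×10^-3 H.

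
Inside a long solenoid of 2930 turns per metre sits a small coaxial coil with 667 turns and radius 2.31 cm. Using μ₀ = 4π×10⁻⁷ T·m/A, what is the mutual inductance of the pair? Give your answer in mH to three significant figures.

M ≈ 4.12 mH

The outer solenoid produces a uniform field B₁ = μ₀n₁I₁ across the inner coil,
so the flux linkage is N₂Φ = N₂B₁A₂ = μ₀n₁N₂A₂·I₁, giving M = μ₀n₁N₂A₂.
A₂ = πr² = π(2.310×10^-2 m)² = 1.676×10^-3 m².
M = (4π×10⁻⁷)(2930)(667)(1.676×10^-3) = 4.117×10^-3 H.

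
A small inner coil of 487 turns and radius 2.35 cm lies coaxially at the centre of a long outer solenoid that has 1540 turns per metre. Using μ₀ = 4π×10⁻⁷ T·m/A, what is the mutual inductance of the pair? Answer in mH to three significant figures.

The outer solenoid produces a uniform field B₁ = μ₀n₁I₁ across the inner coil,
so the flux linkage is N₂Φ = N₂B₁A₂ = μ₀n₁N₂A₂·I₁, giving M = μ₀n₁N₂A₂.
A₂ = πr² = π(2.350×10^-2 m)² = 1.7349×10^-3 m².
M = (4π×10⁻⁷)(1540)(487)(1.7349×10^-3) = 1.635×10^-3 H.

M ≈ 1.64 mH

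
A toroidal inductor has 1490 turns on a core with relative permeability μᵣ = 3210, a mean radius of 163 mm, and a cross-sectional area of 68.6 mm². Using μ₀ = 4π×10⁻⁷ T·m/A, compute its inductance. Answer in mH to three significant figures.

For a thin toroid, L = μ₀μᵣN²A/(2πR).
L = (4π×10⁻⁷)(3210)(1490)²(6.860×10^-5) / (2π×0.163 m) = 0.5999 H.

L ≈ 600 mH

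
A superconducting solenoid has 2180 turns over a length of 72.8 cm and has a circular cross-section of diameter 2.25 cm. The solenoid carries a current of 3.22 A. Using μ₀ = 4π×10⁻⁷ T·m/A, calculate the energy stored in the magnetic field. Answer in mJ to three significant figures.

U ≈ 16.9 mJ

A = π(d/2)² = π(1.125×10^-2 m)² = 3.976×10^-4 m².
L = μ₀N²A/ℓ = (4π×10⁻⁷)(2180)²(3.976×10^-4)/(0.728) = 3.262×10^-3 H.
U = ½LI² = ½(3.262×10^-3)(3.22)² = 1.691×10^-2 J.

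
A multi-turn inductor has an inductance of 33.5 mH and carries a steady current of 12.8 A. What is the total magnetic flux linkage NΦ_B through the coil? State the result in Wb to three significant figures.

From L = NΦ_B/I, the flux linkage is NΦ_B = LI.
NΦ_B = (3.350×10^-2 H)(12.8 A) = 0.4288 Wb.

NΦ_B ≈ 0.429 Wb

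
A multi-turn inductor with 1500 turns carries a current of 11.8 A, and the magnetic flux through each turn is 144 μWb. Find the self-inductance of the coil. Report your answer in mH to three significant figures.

Self-inductance is defined by L = NΦ_B/I (flux linkage over current).
L = (1500)(1.440×10^-4 Wb)/(11.8 A) = 1.831×10^-2 H.

L ≈ 18.3 mH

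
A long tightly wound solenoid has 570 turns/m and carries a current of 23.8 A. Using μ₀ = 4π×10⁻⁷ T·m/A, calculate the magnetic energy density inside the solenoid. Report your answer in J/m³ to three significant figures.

u ≈ 116 J/m³

B = μ₀nI = (4π×10⁻⁷)(570)(23.8) = 1.7048×10^-2 T.
u = B²/(2μ₀) = (1.7048×10^-2)²/(2×4π×10⁻⁷) = 115.6 J/m³.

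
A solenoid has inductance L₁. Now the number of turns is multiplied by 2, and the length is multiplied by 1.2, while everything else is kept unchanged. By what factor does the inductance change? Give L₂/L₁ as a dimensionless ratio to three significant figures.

L₂/L₁ = 3.33

For a solenoid, L ∝ μᵣN²A/ℓ.
L₂/L₁ = (2)^2 × (1.2)^-1 = 3.33.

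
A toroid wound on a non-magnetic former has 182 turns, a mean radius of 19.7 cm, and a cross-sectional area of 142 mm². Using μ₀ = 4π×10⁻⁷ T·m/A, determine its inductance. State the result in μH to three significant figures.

L ≈ 4.78 μH

For a thin toroid, L = μ₀N²A/(2πR).
L = (4π×10⁻⁷)(182)²(1.420×10^-4) / (2π×0.197 m) = 4.775×10^-6 H.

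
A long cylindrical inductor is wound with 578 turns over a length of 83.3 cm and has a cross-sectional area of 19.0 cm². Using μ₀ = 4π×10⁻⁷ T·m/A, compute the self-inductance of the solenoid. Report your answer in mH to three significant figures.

A = 19.0 cm² = 1.900×10^-3 m².
For a long solenoid, L = μ₀N²A/ℓ.
L = (4π×10⁻⁷)(578)²(1.900×10^-3)/(0.833 m) = 9.576×10^-4 H.

L ≈ 0.958 mH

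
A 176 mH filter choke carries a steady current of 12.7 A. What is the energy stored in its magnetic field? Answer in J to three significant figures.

Stored magnetic energy: U = ½LI².
U = ½(0.176 H)(12.7 A)² = 14.19 J.

U ≈ 14.2 J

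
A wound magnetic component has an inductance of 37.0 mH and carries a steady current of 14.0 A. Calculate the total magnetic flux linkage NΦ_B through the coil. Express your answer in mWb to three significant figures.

NΦ_B ≈ 518 mWb

From L = NΦ_B/I, the flux linkage is NΦ_B = LI.
NΦ_B = (3.700×10^-2 H)(14.0 A) = 0.518 Wb.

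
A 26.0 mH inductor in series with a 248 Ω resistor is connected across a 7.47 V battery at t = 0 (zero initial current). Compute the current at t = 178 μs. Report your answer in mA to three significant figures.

I ≈ 24.6 mA

τ = L/R = 2.600×10^-2/248 = 1.048×10^-4 s; final current I_∞ = ε/R = 7.47/248 = 3.012×10^-2 A.
I(t) = I_∞(1 − e^(−t/τ)) with t/τ = 1.698.
I = (3.012×10^-2)(1 − e^(−1.698)) = 2.461×10^-2 A.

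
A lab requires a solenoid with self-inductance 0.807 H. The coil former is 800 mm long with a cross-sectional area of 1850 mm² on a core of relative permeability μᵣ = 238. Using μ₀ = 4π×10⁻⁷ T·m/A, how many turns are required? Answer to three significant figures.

N ≈ 1080 turns

A = 1850 mm² = 1.850×10^-3 m².
From L = μ₀μᵣN²A/ℓ, N = √(Lℓ / (μ₀μᵣA)).
N = √[(0.807)(0.8) / ((4π×10⁻⁷)(238)×1.850×10^-3)] = √(1.167×10^6) ≈ 1080.2.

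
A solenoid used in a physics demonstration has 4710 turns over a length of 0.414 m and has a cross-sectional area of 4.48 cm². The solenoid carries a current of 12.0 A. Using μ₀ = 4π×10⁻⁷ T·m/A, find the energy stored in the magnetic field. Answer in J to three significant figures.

U ≈ 2.17 J

A = 4.48 cm² = 4.480×10^-4 m².
L = μ₀N²A/ℓ = (4π×10⁻⁷)(4710)²(4.480×10^-4)/(0.414) = 3.017×10^-2 H.
U = ½LI² = ½(3.017×10^-2)(12.0)² = 2.172 J.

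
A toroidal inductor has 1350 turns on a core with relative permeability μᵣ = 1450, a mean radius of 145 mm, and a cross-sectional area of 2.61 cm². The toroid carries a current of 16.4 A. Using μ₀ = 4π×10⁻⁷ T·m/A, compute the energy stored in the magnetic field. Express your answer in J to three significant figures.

U ≈ 128 J

L = μ₀μᵣN²A/(2πR) = (4π×10⁻⁷)(1450)(1350)²(2.610×10^-4)/(2π×0.145) = 0.9513 H.
U = ½LI² = ½(0.9513)(16.4)² = 127.9 J.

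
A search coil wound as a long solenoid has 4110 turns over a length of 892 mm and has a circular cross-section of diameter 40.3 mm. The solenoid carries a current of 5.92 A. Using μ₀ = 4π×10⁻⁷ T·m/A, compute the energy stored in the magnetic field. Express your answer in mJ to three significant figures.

A = π(d/2)² = π(2.015×10^-2 m)² = 1.276×10^-3 m².
L = μ₀N²A/ℓ = (4π×10⁻⁷)(4110)²(1.276×10^-3)/(0.892) = 3.035×10^-2 H.
U = ½LI² = ½(3.035×10^-2)(5.92)² = 0.5319 J.

U ≈ 532 mJ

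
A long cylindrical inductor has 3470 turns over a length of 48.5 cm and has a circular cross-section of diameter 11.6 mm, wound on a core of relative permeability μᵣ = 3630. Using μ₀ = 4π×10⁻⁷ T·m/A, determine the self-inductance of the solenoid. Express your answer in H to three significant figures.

A = π(d/2)² = π(5.800×10^-3 m)² = 1.057×10^-4 m².
For a long solenoid, L = μ₀μᵣN²A/ℓ.
L = (4π×10⁻⁷)(3630)(3470)²(1.057×10^-4)/(0.485 m) = 11.97 H.

L ≈ 12.0 H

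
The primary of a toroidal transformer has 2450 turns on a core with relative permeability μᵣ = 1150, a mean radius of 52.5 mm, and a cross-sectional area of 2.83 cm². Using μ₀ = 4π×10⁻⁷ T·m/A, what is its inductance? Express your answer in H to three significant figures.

L ≈ 7.44 H

For a thin toroid, L = μ₀μᵣN²A/(2πR).
L = (4π×10⁻⁷)(1150)(2450)²(2.830×10^-4) / (2π×5.250×10^-2 m) = 7.442 H.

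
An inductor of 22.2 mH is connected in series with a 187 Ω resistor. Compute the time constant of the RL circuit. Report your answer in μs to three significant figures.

τ = L/R = (2.220×10^-2 H)/(187 Ω) = 1.187×10^-4 s.

τ ≈ 119 μs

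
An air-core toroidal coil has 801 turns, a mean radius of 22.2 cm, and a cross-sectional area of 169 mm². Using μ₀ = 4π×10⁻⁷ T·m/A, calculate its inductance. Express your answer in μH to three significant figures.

For a thin toroid, L = μ₀N²A/(2πR).
L = (4π×10⁻⁷)(801)²(1.690×10^-4) / (2π×0.222 m) = 9.769×10^-5 H.

L ≈ 97.7 μH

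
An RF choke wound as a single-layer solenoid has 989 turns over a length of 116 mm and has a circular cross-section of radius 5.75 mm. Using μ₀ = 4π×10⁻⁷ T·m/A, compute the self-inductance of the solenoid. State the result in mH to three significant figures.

L ≈ 1.10 mH

A = πr² = π(5.750×10^-3 m)² = 1.039×10^-4 m².
For a long solenoid, L = μ₀N²A/ℓ.
L = (4π×10⁻⁷)(989)²(1.039×10^-4)/(0.116 m) = 1.101×10^-3 H.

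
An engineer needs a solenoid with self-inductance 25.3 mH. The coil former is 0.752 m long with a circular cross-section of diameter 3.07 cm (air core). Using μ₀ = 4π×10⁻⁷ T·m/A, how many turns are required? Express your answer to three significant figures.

N ≈ 4520 turns

A = π(d/2)² = π(1.535×10^-2 m)² = 7.402×10^-4 m².
From L = μ₀N²A/ℓ, N = √(Lℓ / (μ₀A)).
N = √[(2.530×10^-2)(0.752) / ((4π×10⁻⁷)×7.402×10^-4)] = √(2.045×10^7) ≈ 4522.5.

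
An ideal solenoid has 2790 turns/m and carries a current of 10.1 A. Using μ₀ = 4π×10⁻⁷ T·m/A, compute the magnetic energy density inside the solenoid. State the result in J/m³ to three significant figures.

B = μ₀nI = (4π×10⁻⁷)(2.790×10^3)(10.1) = 3.541×10^-2 T.
u = B²/(2μ₀) = (3.541×10^-2)²/(2×4π×10⁻⁷) = 498.9 J/m³.

u ≈ 499 J/m³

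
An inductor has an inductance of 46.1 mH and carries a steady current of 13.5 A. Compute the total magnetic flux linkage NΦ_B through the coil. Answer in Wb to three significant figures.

From L = NΦ_B/I, the flux linkage is NΦ_B = LI.
NΦ_B = (4.610×10^-2 H)(13.5 A) = 0.6224 Wb.

NΦ_B ≈ 0.622 Wb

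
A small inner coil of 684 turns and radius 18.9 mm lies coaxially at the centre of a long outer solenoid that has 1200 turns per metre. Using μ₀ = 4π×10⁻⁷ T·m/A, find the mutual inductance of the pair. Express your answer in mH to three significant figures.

The outer solenoid produces a uniform field B₁ = μ₀n₁I₁ across the inner coil,
so the flux linkage is N₂Φ = N₂B₁A₂ = μ₀n₁N₂A₂·I₁, giving M = μ₀n₁N₂A₂.
A₂ = πr² = π(1.890×10^-2 m)² = 1.122×10^-3 m².
M = (4π×10⁻⁷)(1200)(684)(1.122×10^-3) = 1.157×10^-3 H.

M ≈ 1.16 mH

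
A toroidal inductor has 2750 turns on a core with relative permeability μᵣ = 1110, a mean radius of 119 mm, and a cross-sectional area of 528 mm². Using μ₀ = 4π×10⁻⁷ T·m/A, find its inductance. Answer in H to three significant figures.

For a thin toroid, L = μ₀μᵣN²A/(2πR).
L = (4π×10⁻⁷)(1110)(2750)²(5.280×10^-4) / (2π×0.119 m) = 7.449 H.

L ≈ 7.45 H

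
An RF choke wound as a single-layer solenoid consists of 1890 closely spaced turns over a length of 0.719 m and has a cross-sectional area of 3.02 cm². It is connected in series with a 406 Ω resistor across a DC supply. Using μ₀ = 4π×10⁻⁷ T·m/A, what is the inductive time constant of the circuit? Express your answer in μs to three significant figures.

A = 3.02 cm² = 3.020×10^-4 m².
L = μ₀N²A/ℓ = (4π×10⁻⁷)(1890)²(3.020×10^-4)/(0.719) = 1.885×10^-3 H.
τ = L/R = (1.885×10^-3)/(406) = 4.644×10^-6 s.

τ ≈ 4.64 μs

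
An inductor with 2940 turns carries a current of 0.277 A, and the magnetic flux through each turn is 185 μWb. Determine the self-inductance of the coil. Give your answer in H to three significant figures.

Self-inductance is defined by L = NΦ_B/I (flux linkage over current).
L = (2940)(1.850×10^-4 Wb)/(0.277 A) = 1.964 H.

L ≈ 1.96 H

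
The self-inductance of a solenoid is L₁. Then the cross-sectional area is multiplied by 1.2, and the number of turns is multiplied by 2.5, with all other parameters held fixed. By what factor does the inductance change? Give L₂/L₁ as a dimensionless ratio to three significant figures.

L₂/L₁ = 7.50

For a solenoid, L ∝ μᵣN²A/ℓ.
L₂/L₁ = (1.2) × (2.5)^2 = 7.50.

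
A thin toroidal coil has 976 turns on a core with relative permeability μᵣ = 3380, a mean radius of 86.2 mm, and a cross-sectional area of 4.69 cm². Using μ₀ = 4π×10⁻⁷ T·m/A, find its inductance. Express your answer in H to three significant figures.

For a thin toroid, L = μ₀μᵣN²A/(2πR).
L = (4π×10⁻⁷)(3380)(976)²(4.690×10^-4) / (2π×8.620×10^-2 m) = 3.504 H.

L ≈ 3.50 H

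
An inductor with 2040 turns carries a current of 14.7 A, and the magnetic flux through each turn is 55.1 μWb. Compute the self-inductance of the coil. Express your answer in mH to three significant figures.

Self-inductance is defined by L = NΦ_B/I (flux linkage over current).
L = (2040)(5.510×10^-5 Wb)/(14.7 A) = 7.647×10^-3 H.

L ≈ 7.65 mH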